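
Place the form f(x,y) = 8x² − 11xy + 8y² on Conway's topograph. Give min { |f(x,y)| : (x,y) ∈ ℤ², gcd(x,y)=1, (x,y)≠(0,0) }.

translate: b→5 (≡-11 mod 16), so (8,-11,8)→(8,5,5)
flip: (8,5,5)→(5,-5,8)
translate: b→5 (≡-5 mod 10), so (5,-5,8)→(5,5,8)
reduced (well bottom): (5,5,8) with a≤c, −a<b≤a
well minimum = a = 5

5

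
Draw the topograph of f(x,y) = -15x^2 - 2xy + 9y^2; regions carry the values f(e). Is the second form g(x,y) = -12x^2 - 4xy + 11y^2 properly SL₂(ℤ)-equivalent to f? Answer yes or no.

D₁ = 544, D₂ = 544
river cycle of f (length 4): (9, 20, -4), (-4, 20, 9), (9, 16, -8), (-8, 16, 9)
river cycle of g (length 4): (11, 4, -12), (-12, 20, 3), (3, 22, -5), (-5, 18, 11)
cycles differ ⇒ inequivalent

no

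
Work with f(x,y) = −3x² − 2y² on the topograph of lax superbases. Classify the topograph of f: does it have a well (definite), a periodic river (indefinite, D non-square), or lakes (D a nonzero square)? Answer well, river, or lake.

D = b²−4ac = 0² − 4·(-3)·(-2) = -24
D < 0 ⇒ definite ⇒ every region one sign ⇒ single well

well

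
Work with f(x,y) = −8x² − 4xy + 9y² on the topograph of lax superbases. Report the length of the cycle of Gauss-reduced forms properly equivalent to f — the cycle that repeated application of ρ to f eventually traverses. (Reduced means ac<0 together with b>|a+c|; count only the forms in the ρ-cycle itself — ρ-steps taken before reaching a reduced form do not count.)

D = 304, ⌊√D⌋ = 17
descent: ρ → (9,4,-8)  [lands on river]
river: ρ → (-8,12,5)
river: ρ → (5,8,-12)
river: ρ → (-12,16,1)
river: ρ → (1,16,-12)
river: ρ → (-12,8,5)
river: ρ → (5,12,-8)
river: ρ → (-8,4,9)
river: ρ → (9,14,-3)
river: ρ → (-3,16,4)
river: ρ → (4,16,-3)
river: ρ → (-3,14,9)
ρ-cycle length = 12 (tail of 1 descent step not counted)

12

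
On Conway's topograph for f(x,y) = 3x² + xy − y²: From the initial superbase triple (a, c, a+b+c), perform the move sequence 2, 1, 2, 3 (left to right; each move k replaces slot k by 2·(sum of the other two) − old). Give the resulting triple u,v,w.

start (3,-1,3) = (f(1,0),f(0,1),f(1,1))
replace slot 2: 2·(3+3) − (-1) = 13 → (3,13,3)
replace slot 1: 2·(13+3) − 3 = 29 → (29,13,3)
replace slot 2: 2·(29+3) − 13 = 51 → (29,51,3)
replace slot 3: 2·(29+51) − 3 = 157 → (29,51,157)

29,51,157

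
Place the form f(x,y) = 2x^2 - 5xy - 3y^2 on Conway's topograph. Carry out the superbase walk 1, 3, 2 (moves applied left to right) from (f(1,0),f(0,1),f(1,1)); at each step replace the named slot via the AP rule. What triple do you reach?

start (2,-3,-6) = (f(1,0),f(0,1),f(1,1))
replace slot 1: 2·((-3)+(-6)) − 2 = -20 → (-20,-3,-6)
replace slot 3: 2·((-20)+(-3)) − (-6) = -40 → (-20,-3,-40)
replace slot 2: 2·((-20)+(-40)) − (-3) = -117 → (-20,-117,-40)

-20,-117,-40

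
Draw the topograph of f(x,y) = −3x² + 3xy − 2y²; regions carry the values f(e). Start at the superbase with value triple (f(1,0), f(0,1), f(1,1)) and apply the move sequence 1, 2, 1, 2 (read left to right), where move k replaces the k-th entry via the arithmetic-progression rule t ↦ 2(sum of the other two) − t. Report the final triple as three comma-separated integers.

start (-3,-2,-2) = (f(1,0),f(0,1),f(1,1))
replace slot 1: 2·((-2)+(-2)) − (-3) = -5 → (-5,-2,-2)
replace slot 2: 2·((-5)+(-2)) − (-2) = -12 → (-5,-12,-2)
replace slot 1: 2·((-12)+(-2)) − (-5) = -23 → (-23,-12,-2)
replace slot 2: 2·((-23)+(-2)) − (-12) = -38 → (-23,-38,-2)

-23,-38,-2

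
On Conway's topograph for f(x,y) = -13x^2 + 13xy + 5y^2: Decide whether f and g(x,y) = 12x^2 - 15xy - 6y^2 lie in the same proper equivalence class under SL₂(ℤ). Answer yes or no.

D₁ = 429, D₂ = 513
discriminants differ ⇒ not SL₂(ℤ)-equivalent

no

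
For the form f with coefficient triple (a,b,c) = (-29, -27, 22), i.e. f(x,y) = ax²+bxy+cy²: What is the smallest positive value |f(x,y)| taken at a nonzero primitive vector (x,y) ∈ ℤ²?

descent: ρ → (22,27,-29)  [lands on river]
river: ρ → (-29,31,20)
river: ρ → (20,49,-11)
river: ρ → (-11,39,40)
river: ρ → (40,41,-10)
river: ρ → (-10,39,44)
river: ρ → (44,49,-5)
river: ρ → (-5,51,34)
river: ρ → (34,17,-22)
river: ρ → (-22,27,29)
river: ρ → (29,31,-20)
river: ρ → (-20,49,11)
river: ρ → (11,39,-40)
river: ρ → (-40,41,10)
river: ρ → (10,39,-44)
river: ρ → (-44,49,5)
river: ρ → (5,51,-34)
river: ρ → (-34,17,22)
closes: descent 1, river 18
min |a| on river = 5

5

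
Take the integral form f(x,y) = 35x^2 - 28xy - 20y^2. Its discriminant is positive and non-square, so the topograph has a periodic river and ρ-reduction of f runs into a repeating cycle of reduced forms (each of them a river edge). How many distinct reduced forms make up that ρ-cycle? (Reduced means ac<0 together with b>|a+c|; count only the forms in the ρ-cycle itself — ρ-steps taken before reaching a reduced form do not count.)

D = 3584, ⌊√D⌋ = 59
descent: ρ → (-20,28,35)  [lands on river]
river: ρ → (35,42,-13)
river: ρ → (-13,36,44)
river: ρ → (44,52,-5)
river: ρ → (-5,58,11)
river: ρ → (11,52,-20)
ρ-cycle length = 6 (tail of 1 descent step not counted)

6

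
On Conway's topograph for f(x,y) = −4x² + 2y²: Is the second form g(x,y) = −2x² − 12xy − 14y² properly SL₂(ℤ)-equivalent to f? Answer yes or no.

D₁ = 32, D₂ = 32
river cycle of f (length 2): (2, 4, -2), (-2, 4, 2)
river cycle of g (length 2): (-2, 4, 2), (2, 4, -2)
cycles coincide ⇒ equivalent

yes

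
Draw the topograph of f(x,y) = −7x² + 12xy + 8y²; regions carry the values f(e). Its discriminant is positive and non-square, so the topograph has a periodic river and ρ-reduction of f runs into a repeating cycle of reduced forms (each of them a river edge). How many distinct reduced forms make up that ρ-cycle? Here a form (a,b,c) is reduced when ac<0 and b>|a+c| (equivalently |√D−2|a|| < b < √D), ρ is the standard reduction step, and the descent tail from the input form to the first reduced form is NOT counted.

D = 368, ⌊√D⌋ = 19
river: ρ → (8,4,-11)
river: ρ → (-11,18,1)
river: ρ → (1,18,-11)
river: ρ → (-11,4,8)
river: ρ → (8,12,-7)
river: ρ → (-7,16,4)
river: ρ → (4,16,-7)
river: ρ → (-7,12,8)
ρ-cycle length = 8 (tail of 0 descent steps not counted)

8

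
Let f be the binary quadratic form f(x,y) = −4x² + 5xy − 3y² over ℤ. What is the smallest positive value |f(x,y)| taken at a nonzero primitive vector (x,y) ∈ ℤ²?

translate: b→3 (≡-5 mod 8), so (4,-5,3)→(4,3,2)
flip: (4,3,2)→(2,-3,4)
translate: b→1 (≡-3 mod 4), so (2,-3,4)→(2,1,3)
reduced (well bottom): (2,1,3) with a≤c, −a<b≤a
well minimum |f| = |-2| = 2 (negative-definite)

2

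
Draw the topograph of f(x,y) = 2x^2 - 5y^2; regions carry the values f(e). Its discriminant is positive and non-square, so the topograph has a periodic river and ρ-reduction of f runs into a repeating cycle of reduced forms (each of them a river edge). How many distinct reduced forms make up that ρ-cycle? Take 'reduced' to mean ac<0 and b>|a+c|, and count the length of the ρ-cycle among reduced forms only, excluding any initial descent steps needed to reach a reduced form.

D = 40, ⌊√D⌋ = 6
descent: ρ → (-5,0,2)
descent: ρ → (2,4,-3)  [lands on river]
river: ρ → (-3,2,3)
river: ρ → (3,4,-2)
river: ρ → (-2,4,3)
river: ρ → (3,2,-3)
river: ρ → (-3,4,2)
ρ-cycle length = 6 (tail of 2 descent steps not counted)

6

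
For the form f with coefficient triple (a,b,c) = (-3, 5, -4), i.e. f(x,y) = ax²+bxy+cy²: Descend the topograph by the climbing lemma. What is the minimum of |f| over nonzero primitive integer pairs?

translate: b→1 (≡-5 mod 6), so (3,-5,4)→(3,1,2)
flip: (3,1,2)→(2,-1,3)
reduced (well bottom): (2,-1,3) with a≤c, −a<b≤a
well minimum |f| = |-2| = 2 (negative-definite)

2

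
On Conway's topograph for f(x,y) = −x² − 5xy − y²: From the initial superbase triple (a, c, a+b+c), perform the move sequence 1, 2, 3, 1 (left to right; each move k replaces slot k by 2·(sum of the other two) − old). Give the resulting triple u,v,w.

start (-1,-1,-7) = (f(1,0),f(0,1),f(1,1))
replace slot 1: 2·((-1)+(-7)) − (-1) = -15 → (-15,-1,-7)
replace slot 2: 2·((-15)+(-7)) − (-1) = -43 → (-15,-43,-7)
replace slot 3: 2·((-15)+(-43)) − (-7) = -109 → (-15,-43,-109)
replace slot 1: 2·((-43)+(-109)) − (-15) = -289 → (-289,-43,-109)

-289,-43,-109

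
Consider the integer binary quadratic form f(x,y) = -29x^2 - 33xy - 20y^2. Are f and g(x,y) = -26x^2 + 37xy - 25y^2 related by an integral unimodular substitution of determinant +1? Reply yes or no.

D₁ = -1231, D₂ = -1231
f is negative-definite; reduce −f:
−f: translate: b→-25 (≡33 mod 58), so (29,33,20)→(29,-25,16)
−f: flip: (29,-25,16)→(16,25,29)
−f: translate: b→-7 (≡25 mod 32), so (16,25,29)→(16,-7,20)
−f: reduced (well bottom): (16,-7,20) with a≤c, −a<b≤a
flip sign back: reduced form of f is (-16,7,-20)
g is negative-definite; reduce −g:
−g: translate: b→15 (≡-37 mod 52), so (26,-37,25)→(26,15,14)
−g: flip: (26,15,14)→(14,-15,26)
−g: translate: b→13 (≡-15 mod 28), so (14,-15,26)→(14,13,25)
−g: reduced (well bottom): (14,13,25) with a≤c, −a<b≤a
flip sign back: reduced form of g is (-14,-13,-25)
reduced forms (-16, 7, -20) vs (-14, -13, -25) ⇒ inequivalent

no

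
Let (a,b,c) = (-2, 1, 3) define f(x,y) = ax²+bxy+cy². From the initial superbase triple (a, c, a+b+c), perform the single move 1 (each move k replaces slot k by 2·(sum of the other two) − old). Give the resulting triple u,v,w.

start (-2,3,2) = (f(1,0),f(0,1),f(1,1))
replace slot 1: 2·(3+2) − (-2) = 12 → (12,3,2)

12,3,2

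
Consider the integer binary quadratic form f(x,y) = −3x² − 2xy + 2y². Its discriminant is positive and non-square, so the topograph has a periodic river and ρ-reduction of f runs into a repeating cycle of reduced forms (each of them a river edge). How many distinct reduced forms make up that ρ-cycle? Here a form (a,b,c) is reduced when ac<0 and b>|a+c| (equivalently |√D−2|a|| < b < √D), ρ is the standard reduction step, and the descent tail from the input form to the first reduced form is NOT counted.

D = 28, ⌊√D⌋ = 5
descent: ρ → (2,2,-3)  [lands on river]
river: ρ → (-3,4,1)
river: ρ → (1,4,-3)
river: ρ → (-3,2,2)
ρ-cycle length = 4 (tail of 1 descent step not counted)

4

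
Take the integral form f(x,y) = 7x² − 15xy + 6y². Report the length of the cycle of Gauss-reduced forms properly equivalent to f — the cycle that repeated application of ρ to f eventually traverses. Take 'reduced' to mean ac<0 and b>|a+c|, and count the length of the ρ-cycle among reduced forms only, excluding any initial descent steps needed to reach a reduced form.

D = 57, ⌊√D⌋ = 7
descent: ρ → (6,3,-2)
descent: ρ → (-2,5,4)  [lands on river]
river: ρ → (4,3,-3)
river: ρ → (-3,3,4)
river: ρ → (4,5,-2)
river: ρ → (-2,7,1)
river: ρ → (1,7,-2)
ρ-cycle length = 6 (tail of 2 descent steps not counted)

6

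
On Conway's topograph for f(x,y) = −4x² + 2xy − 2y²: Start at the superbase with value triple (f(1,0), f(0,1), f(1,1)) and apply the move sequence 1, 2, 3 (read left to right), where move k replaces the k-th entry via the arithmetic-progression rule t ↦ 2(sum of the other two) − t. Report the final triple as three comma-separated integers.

start (-4,-2,-4) = (f(1,0),f(0,1),f(1,1))
replace slot 1: 2·((-2)+(-4)) − (-4) = -8 → (-8,-2,-4)
replace slot 2: 2·((-8)+(-4)) − (-2) = -22 → (-8,-22,-4)
replace slot 3: 2·((-8)+(-22)) − (-4) = -56 → (-8,-22,-56)

-8,-22,-56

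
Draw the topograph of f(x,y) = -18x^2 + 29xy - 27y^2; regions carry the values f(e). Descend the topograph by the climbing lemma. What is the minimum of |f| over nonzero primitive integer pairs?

translate: b→7 (≡-29 mod 36), so (18,-29,27)→(18,7,16)
flip: (18,7,16)→(16,-7,18)
reduced (well bottom): (16,-7,18) with a≤c, −a<b≤a
well minimum |f| = |-16| = 16 (negative-definite)

16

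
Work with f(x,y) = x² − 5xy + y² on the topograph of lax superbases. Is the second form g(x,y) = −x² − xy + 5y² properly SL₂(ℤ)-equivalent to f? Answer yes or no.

D₁ = 21, D₂ = 21
river cycle of f (length 2): (1, 3, -3), (-3, 3, 1)
river cycle of g (length 2): (-1, 3, 3), (3, 3, -1)
cycles differ ⇒ inequivalent

no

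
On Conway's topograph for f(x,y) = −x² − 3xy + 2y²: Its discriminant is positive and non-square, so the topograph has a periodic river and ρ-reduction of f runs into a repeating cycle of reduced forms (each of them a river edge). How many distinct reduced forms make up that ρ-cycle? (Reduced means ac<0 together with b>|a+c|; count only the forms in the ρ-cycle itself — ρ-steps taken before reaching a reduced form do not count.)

D = 17, ⌊√D⌋ = 4
descent: ρ → (2,3,-1)  [lands on river]
river: ρ → (-1,3,2)
river: ρ → (2,1,-2)
river: ρ → (-2,3,1)
river: ρ → (1,3,-2)
river: ρ → (-2,1,2)
ρ-cycle length = 6 (tail of 1 descent step not counted)

6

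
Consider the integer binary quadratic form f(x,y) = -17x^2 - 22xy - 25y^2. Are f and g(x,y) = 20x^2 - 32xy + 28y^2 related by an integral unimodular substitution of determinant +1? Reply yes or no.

D₁ = -1216, D₂ = -1216
f is negative-definite; reduce −f:
−f: translate: b→-12 (≡22 mod 34), so (17,22,25)→(17,-12,20)
−f: reduced (well bottom): (17,-12,20) with a≤c, −a<b≤a
flip sign back: reduced form of f is (-17,12,-20)
g: translate: b→8 (≡-32 mod 40), so (20,-32,28)→(20,8,16)
g: flip: (20,8,16)→(16,-8,20)
g: reduced (well bottom): (16,-8,20) with a≤c, −a<b≤a
reduced forms (-17, 12, -20) vs (16, -8, 20) ⇒ inequivalent

no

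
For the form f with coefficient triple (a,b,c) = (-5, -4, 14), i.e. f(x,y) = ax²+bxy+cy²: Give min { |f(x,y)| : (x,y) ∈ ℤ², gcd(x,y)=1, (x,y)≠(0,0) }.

descent: ρ → (14,4,-5)
descent: ρ → (-5,16,2)  [lands on river]
river: ρ → (2,16,-5)
river: ρ → (-5,14,5)
river: ρ → (5,16,-2)
river: ρ → (-2,16,5)
river: ρ → (5,14,-5)
closes: descent 2, river 6
min |a| on river = 2

2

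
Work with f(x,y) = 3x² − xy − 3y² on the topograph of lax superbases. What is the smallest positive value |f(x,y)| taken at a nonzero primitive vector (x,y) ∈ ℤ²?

descent: ρ → (-3,1,3)  [lands on river]
river: ρ → (3,5,-1)
river: ρ → (-1,5,3)
river: ρ → (3,1,-3)
river: ρ → (-3,5,1)
river: ρ → (1,5,-3)
closes: descent 1, river 6
min |a| on river = 1

1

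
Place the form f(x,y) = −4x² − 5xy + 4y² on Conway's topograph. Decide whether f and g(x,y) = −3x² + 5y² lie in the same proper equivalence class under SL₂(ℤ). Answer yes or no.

D₁ = 89, D₂ = 60
discriminants differ ⇒ not SL₂(ℤ)-equivalent

no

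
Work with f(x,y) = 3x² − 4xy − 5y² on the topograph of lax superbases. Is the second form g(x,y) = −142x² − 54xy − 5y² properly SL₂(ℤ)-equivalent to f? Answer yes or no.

D₁ = 76, D₂ = 76
river cycle of f (length 6): (-5, 4, 3), (3, 8, -1), (-1, 8, 3), (3, 4, -5), (-5, 6, 2), (2, 6, -5)
river cycle of g (length 6): (-5, 4, 3), (3, 8, -1), (-1, 8, 3), (3, 4, -5), (-5, 6, 2), (2, 6, -5)
cycles coincide ⇒ equivalent

yes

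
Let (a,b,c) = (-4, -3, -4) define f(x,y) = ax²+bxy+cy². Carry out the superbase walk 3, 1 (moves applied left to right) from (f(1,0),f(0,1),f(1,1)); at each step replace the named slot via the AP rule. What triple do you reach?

start (-4,-4,-11) = (f(1,0),f(0,1),f(1,1))
replace slot 3: 2·((-4)+(-4)) − (-11) = -5 → (-4,-4,-5)
replace slot 1: 2·((-4)+(-5)) − (-4) = -14 → (-14,-4,-5)

-14,-4,-5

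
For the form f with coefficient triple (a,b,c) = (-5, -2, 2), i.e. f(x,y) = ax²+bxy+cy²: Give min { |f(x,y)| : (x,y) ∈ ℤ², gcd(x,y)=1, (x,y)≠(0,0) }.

descent: ρ → (2,6,-1)  [lands on river]
river: ρ → (-1,6,2)
closes: descent 1, river 2
min |a| on river = 1

1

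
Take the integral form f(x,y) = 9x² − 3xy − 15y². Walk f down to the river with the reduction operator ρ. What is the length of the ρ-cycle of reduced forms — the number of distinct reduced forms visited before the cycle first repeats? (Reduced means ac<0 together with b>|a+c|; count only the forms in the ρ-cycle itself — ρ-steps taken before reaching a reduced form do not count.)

D = 549, ⌊√D⌋ = 23
descent: ρ → (-15,3,9)
descent: ρ → (9,15,-9)  [lands on river]
river: ρ → (-9,21,3)
river: ρ → (3,21,-9)
river: ρ → (-9,15,9)
river: ρ → (9,21,-3)
river: ρ → (-3,21,9)
ρ-cycle length = 6 (tail of 2 descent steps not counted)

6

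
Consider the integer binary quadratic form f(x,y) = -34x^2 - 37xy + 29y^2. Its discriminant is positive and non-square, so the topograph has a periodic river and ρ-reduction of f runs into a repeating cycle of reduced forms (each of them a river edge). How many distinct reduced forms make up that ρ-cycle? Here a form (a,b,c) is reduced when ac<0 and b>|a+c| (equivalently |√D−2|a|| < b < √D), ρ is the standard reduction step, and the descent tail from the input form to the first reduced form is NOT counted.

D = 5313, ⌊√D⌋ = 72
descent: ρ → (29,37,-34)  [lands on river]
river: ρ → (-34,31,32)
river: ρ → (32,33,-33)
river: ρ → (-33,33,32)
river: ρ → (32,31,-34)
river: ρ → (-34,37,29)
river: ρ → (29,21,-42)
river: ρ → (-42,63,8)
river: ρ → (8,65,-34)
river: ρ → (-34,71,2)
river: ρ → (2,69,-69)
river: ρ → (-69,69,2)
river: ρ → (2,71,-34)
river: ρ → (-34,65,8)
river: ρ → (8,63,-42)
river: ρ → (-42,21,29)
ρ-cycle length = 16 (tail of 1 descent step not counted)

16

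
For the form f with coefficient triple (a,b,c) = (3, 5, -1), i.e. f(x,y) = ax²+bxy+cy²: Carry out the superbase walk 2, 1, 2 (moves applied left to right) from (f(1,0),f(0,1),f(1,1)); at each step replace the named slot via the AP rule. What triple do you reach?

start (3,-1,7) = (f(1,0),f(0,1),f(1,1))
replace slot 2: 2·(3+7) − (-1) = 21 → (3,21,7)
replace slot 1: 2·(21+7) − 3 = 53 → (53,21,7)
replace slot 2: 2·(53+7) − 21 = 99 → (53,99,7)

53,99,7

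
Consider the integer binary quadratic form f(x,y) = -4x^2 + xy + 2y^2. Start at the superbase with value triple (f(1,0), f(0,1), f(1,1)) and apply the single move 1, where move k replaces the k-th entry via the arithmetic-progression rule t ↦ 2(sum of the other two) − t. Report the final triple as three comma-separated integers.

start (-4,2,-1) = (f(1,0),f(0,1),f(1,1))
replace slot 1: 2·(2+(-1)) − (-4) = 6 → (6,2,-1)

6,2,-1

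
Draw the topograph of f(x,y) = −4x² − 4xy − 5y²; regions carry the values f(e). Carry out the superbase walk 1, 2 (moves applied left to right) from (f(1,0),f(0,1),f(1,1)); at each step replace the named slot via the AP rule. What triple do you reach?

start (-4,-5,-13) = (f(1,0),f(0,1),f(1,1))
replace slot 1: 2·((-5)+(-13)) − (-4) = -32 → (-32,-5,-13)
replace slot 2: 2·((-32)+(-13)) − (-5) = -85 → (-32,-85,-13)

-32,-85,-13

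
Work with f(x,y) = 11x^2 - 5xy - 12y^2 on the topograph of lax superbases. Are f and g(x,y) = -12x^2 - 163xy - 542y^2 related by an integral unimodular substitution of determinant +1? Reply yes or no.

D₁ = 553, D₂ = 553
river cycle of f (length 26): (-12, 5, 11), (11, 17, -6), (-6, 19, 8), (8, 13, -12), (-12, 11, 9), (9, 7, -14), (-14, 21, 2), (2, 23, -3), (-3, 19, 16), (16, 13, -6), … (16 more)
river cycle of g (length 26): (-12, 5, 11), (11, 17, -6), (-6, 19, 8), (8, 13, -12), (-12, 11, 9), (9, 7, -14), (-14, 21, 2), (2, 23, -3), (-3, 19, 16), (16, 13, -6), … (16 more)
cycles coincide ⇒ equivalent

yes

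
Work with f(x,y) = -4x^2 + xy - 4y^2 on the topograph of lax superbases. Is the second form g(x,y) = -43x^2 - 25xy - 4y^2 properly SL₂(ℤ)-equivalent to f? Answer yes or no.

D₁ = -63, D₂ = -63
f is negative-definite; reduce −f:
−f: flip: (4,-1,4)→(4,1,4)
−f: reduced (well bottom): (4,1,4) with a≤c, −a<b≤a
flip sign back: reduced form of f is (-4,-1,-4)
g is negative-definite; reduce −g:
−g: flip: (43,25,4)→(4,-25,43)
−g: translate: b→-1 (≡-25 mod 8), so (4,-25,43)→(4,-1,4)
−g: flip: (4,-1,4)→(4,1,4)
−g: reduced (well bottom): (4,1,4) with a≤c, −a<b≤a
flip sign back: reduced form of g is (-4,-1,-4)
reduced forms (-4, -1, -4) vs (-4, -1, -4) ⇒ equivalent

yes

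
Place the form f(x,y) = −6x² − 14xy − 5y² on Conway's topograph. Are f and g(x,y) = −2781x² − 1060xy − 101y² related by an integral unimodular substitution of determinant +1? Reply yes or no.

D₁ = 76, D₂ = 76
river cycle of f (length 6): (-5, 4, 3), (3, 8, -1), (-1, 8, 3), (3, 4, -5), (-5, 6, 2), (2, 6, -5)
river cycle of g (length 6): (3, 8, -1), (-1, 8, 3), (3, 4, -5), (-5, 6, 2), (2, 6, -5), (-5, 4, 3)
cycles coincide ⇒ equivalent

yes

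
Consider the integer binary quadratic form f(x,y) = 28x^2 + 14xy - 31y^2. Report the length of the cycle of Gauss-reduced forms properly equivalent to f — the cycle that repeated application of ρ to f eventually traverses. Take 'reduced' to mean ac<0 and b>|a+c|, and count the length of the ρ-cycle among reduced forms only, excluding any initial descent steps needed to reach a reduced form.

D = 3668, ⌊√D⌋ = 60
river: ρ → (-31,48,11)
river: ρ → (11,40,-47)
river: ρ → (-47,54,4)
river: ρ → (4,58,-19)
river: ρ → (-19,56,7)
river: ρ → (7,56,-19)
river: ρ → (-19,58,4)
river: ρ → (4,54,-47)
river: ρ → (-47,40,11)
river: ρ → (11,48,-31)
river: ρ → (-31,14,28)
river: ρ → (28,42,-17)
river: ρ → (-17,60,1)
river: ρ → (1,60,-17)
river: ρ → (-17,42,28)
river: ρ → (28,14,-31)
ρ-cycle length = 16 (tail of 0 descent steps not counted)

16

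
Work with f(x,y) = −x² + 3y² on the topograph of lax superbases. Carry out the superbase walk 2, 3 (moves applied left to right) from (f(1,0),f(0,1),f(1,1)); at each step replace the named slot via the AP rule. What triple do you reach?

start (-1,3,2) = (f(1,0),f(0,1),f(1,1))
replace slot 2: 2·((-1)+2) − 3 = -1 → (-1,-1,2)
replace slot 3: 2·((-1)+(-1)) − 2 = -6 → (-1,-1,-6)

-1,-1,-6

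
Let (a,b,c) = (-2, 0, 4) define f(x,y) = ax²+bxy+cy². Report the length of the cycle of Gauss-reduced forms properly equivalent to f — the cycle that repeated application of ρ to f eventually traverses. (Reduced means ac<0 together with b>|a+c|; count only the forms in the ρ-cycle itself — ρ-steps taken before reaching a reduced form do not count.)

D = 32, ⌊√D⌋ = 5
descent: ρ → (4,0,-2)
descent: ρ → (-2,4,2)  [lands on river]
river: ρ → (2,4,-2)
ρ-cycle length = 2 (tail of 2 descent steps not counted)

2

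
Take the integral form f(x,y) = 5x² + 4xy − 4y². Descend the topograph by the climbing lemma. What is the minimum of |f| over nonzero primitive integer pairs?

river: ρ → (-4,4,5)
river: ρ → (5,6,-3)
river: ρ → (-3,6,5)
river: ρ → (5,4,-4)
closes: descent 0, river 4
min |a| on river = 3

3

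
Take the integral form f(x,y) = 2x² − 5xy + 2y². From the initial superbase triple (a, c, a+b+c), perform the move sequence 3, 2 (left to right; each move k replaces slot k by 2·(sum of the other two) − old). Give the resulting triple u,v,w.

start (2,2,-1) = (f(1,0),f(0,1),f(1,1))
replace slot 3: 2·(2+2) − (-1) = 9 → (2,2,9)
replace slot 2: 2·(2+9) − 2 = 20 → (2,20,9)

2,20,9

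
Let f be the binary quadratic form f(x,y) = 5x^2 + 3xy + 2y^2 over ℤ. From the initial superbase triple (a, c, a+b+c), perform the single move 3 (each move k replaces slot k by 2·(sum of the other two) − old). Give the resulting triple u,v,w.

start (5,2,10) = (f(1,0),f(0,1),f(1,1))
replace slot 3: 2·(5+2) − 10 = 4 → (5,2,4)

5,2,4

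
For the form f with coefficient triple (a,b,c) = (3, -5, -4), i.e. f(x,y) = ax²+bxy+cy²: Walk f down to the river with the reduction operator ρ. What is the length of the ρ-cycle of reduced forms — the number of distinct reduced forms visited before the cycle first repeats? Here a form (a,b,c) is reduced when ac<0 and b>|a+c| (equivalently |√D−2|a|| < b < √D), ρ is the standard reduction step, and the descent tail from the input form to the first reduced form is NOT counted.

D = 73, ⌊√D⌋ = 8
descent: ρ → (-4,5,3)  [lands on river]
river: ρ → (3,7,-2)
river: ρ → (-2,5,6)
river: ρ → (6,7,-1)
river: ρ → (-1,7,6)
river: ρ → (6,5,-2)
river: ρ → (-2,7,3)
river: ρ → (3,5,-4)
river: ρ → (-4,3,4)
river: ρ → (4,5,-3)
river: ρ → (-3,7,2)
river: ρ → (2,5,-6)
river: ρ → (-6,7,1)
river: ρ → (1,7,-6)
river: ρ → (-6,5,2)
river: ρ → (2,7,-3)
river: ρ → (-3,5,4)
river: ρ → (4,3,-4)
ρ-cycle length = 18 (tail of 1 descent step not counted)

18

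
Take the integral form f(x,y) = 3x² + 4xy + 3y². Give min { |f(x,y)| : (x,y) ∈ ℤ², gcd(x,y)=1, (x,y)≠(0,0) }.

translate: b→-2 (≡4 mod 6), so (3,4,3)→(3,-2,2)
flip: (3,-2,2)→(2,2,3)
reduced (well bottom): (2,2,3) with a≤c, −a<b≤a
well minimum = a = 2

2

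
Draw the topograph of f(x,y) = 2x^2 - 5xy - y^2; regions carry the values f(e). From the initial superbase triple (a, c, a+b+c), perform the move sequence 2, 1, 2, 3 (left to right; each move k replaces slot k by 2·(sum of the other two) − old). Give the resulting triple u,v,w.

start (2,-1,-4) = (f(1,0),f(0,1),f(1,1))
replace slot 2: 2·(2+(-4)) − (-1) = -3 → (2,-3,-4)
replace slot 1: 2·((-3)+(-4)) − 2 = -16 → (-16,-3,-4)
replace slot 2: 2·((-16)+(-4)) − (-3) = -37 → (-16,-37,-4)
replace slot 3: 2·((-16)+(-37)) − (-4) = -102 → (-16,-37,-102)

-16,-37,-102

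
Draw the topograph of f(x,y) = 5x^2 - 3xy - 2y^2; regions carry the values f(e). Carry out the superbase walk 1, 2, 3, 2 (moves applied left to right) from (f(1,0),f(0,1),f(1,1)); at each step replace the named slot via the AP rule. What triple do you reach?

start (5,-2,0) = (f(1,0),f(0,1),f(1,1))
replace slot 1: 2·((-2)+0) − 5 = -9 → (-9,-2,0)
replace slot 2: 2·((-9)+0) − (-2) = -16 → (-9,-16,0)
replace slot 3: 2·((-9)+(-16)) − 0 = -50 → (-9,-16,-50)
replace slot 2: 2·((-9)+(-50)) − (-16) = -102 → (-9,-102,-50)

-9,-102,-50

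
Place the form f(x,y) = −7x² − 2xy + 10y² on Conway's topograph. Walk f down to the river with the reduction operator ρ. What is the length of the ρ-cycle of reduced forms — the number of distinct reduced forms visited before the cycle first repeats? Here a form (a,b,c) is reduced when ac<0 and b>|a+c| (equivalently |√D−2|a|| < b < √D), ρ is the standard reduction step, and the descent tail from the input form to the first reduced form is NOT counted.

D = 284, ⌊√D⌋ = 16
descent: ρ → (10,2,-7)
descent: ρ → (-7,12,5)  [lands on river]
river: ρ → (5,8,-11)
river: ρ → (-11,14,2)
river: ρ → (2,14,-11)
river: ρ → (-11,8,5)
river: ρ → (5,12,-7)
river: ρ → (-7,16,1)
river: ρ → (1,16,-7)
ρ-cycle length = 8 (tail of 2 descent steps not counted)

8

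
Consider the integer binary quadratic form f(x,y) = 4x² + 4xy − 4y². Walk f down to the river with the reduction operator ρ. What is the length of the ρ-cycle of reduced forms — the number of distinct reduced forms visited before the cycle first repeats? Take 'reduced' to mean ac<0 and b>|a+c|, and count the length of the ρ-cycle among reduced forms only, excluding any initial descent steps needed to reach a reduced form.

D = 80, ⌊√D⌋ = 8
river: ρ → (-4,4,4)
river: ρ → (4,4,-4)
ρ-cycle length = 2 (tail of 0 descent steps not counted)

2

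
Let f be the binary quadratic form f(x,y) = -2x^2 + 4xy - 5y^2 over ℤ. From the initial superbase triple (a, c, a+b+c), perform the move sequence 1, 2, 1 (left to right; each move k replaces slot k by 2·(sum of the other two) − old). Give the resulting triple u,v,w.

start (-2,-5,-3) = (f(1,0),f(0,1),f(1,1))
replace slot 1: 2·((-5)+(-3)) − (-2) = -14 → (-14,-5,-3)
replace slot 2: 2·((-14)+(-3)) − (-5) = -29 → (-14,-29,-3)
replace slot 1: 2·((-29)+(-3)) − (-14) = -50 → (-50,-29,-3)

-50,-29,-3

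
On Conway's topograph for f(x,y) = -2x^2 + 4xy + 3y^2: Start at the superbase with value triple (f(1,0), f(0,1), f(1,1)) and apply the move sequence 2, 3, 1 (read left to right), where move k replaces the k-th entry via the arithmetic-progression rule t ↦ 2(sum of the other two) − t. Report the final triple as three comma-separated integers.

start (-2,3,5) = (f(1,0),f(0,1),f(1,1))
replace slot 2: 2·((-2)+5) − 3 = 3 → (-2,3,5)
replace slot 3: 2·((-2)+3) − 5 = -3 → (-2,3,-3)
replace slot 1: 2·(3+(-3)) − (-2) = 2 → (2,3,-3)

2,3,-3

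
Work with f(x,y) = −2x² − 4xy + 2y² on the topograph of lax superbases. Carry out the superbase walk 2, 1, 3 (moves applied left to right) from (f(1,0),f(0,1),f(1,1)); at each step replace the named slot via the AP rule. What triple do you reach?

start (-2,2,-4) = (f(1,0),f(0,1),f(1,1))
replace slot 2: 2·((-2)+(-4)) − 2 = -14 → (-2,-14,-4)
replace slot 1: 2·((-14)+(-4)) − (-2) = -34 → (-34,-14,-4)
replace slot 3: 2·((-34)+(-14)) − (-4) = -92 → (-34,-14,-92)

-34,-14,-92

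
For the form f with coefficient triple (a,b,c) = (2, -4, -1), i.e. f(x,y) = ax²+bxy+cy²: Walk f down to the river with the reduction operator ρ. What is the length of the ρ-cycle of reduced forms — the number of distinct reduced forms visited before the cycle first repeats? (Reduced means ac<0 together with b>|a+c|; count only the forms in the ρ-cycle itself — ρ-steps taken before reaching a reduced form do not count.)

D = 24, ⌊√D⌋ = 4
descent: ρ → (-1,4,2)  [lands on river]
river: ρ → (2,4,-1)
ρ-cycle length = 2 (tail of 1 descent step not counted)

2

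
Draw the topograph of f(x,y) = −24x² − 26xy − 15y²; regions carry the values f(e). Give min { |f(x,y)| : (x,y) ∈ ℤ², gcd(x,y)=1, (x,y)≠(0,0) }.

translate: b→-22 (≡26 mod 48), so (24,26,15)→(24,-22,13)
flip: (24,-22,13)→(13,22,24)
translate: b→-4 (≡22 mod 26), so (13,22,24)→(13,-4,15)
reduced (well bottom): (13,-4,15) with a≤c, −a<b≤a
well minimum |f| = |-13| = 13 (negative-definite)

13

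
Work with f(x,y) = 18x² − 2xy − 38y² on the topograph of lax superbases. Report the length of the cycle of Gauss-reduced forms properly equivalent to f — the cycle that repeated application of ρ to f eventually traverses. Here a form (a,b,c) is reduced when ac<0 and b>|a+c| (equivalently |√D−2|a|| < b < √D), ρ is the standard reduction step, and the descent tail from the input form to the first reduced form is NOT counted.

D = 2740, ⌊√D⌋ = 52
descent: ρ → (-38,2,18)
descent: ρ → (18,34,-22)  [lands on river]
river: ρ → (-22,10,30)
river: ρ → (30,50,-2)
river: ρ → (-2,50,30)
river: ρ → (30,10,-22)
river: ρ → (-22,34,18)
river: ρ → (18,38,-18)
river: ρ → (-18,34,22)
river: ρ → (22,10,-30)
river: ρ → (-30,50,2)
river: ρ → (2,50,-30)
river: ρ → (-30,10,22)
river: ρ → (22,34,-18)
river: ρ → (-18,38,18)
ρ-cycle length = 14 (tail of 2 descent steps not counted)

14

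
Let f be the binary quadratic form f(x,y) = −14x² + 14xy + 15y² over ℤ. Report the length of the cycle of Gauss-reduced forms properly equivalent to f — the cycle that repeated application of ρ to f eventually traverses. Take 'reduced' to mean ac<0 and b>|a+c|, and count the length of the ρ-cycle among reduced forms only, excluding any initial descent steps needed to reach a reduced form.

D = 1036, ⌊√D⌋ = 32
river: ρ → (15,16,-13)
river: ρ → (-13,10,18)
river: ρ → (18,26,-5)
river: ρ → (-5,24,23)
river: ρ → (23,22,-6)
river: ρ → (-6,26,15)
river: ρ → (15,4,-17)
river: ρ → (-17,30,2)
river: ρ → (2,30,-17)
river: ρ → (-17,4,15)
river: ρ → (15,26,-6)
river: ρ → (-6,22,23)
river: ρ → (23,24,-5)
river: ρ → (-5,26,18)
river: ρ → (18,10,-13)
river: ρ → (-13,16,15)
river: ρ → (15,14,-14)
river: ρ → (-14,14,15)
ρ-cycle length = 18 (tail of 0 descent steps not counted)

18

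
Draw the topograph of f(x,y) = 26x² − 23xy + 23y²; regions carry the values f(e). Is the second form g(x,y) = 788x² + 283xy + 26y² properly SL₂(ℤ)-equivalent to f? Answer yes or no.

D₁ = -1863, D₂ = -1863
f: flip: (26,-23,23)→(23,23,26)
f: reduced (well bottom): (23,23,26) with a≤c, −a<b≤a
g: flip: (788,283,26)→(26,-283,788)
g: translate: b→-23 (≡-283 mod 52), so (26,-283,788)→(26,-23,23)
g: flip: (26,-23,23)→(23,23,26)
g: reduced (well bottom): (23,23,26) with a≤c, −a<b≤a
reduced forms (23, 23, 26) vs (23, 23, 26) ⇒ equivalent

yes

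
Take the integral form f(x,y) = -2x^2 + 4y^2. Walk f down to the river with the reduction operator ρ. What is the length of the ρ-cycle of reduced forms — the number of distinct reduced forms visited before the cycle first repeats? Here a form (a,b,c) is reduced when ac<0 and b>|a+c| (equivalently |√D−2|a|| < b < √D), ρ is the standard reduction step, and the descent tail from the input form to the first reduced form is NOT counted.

D = 32, ⌊√D⌋ = 5
descent: ρ → (4,0,-2)
descent: ρ → (-2,4,2)  [lands on river]
river: ρ → (2,4,-2)
ρ-cycle length = 2 (tail of 2 descent steps not counted)

2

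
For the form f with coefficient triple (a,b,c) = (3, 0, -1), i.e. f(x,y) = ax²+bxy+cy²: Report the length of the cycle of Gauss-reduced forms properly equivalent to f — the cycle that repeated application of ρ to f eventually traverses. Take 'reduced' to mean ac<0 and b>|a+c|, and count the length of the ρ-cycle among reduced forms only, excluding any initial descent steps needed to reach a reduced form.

D = 12, ⌊√D⌋ = 3
descent: ρ → (-1,2,2)  [lands on river]
river: ρ → (2,2,-1)
ρ-cycle length = 2 (tail of 1 descent step not counted)

2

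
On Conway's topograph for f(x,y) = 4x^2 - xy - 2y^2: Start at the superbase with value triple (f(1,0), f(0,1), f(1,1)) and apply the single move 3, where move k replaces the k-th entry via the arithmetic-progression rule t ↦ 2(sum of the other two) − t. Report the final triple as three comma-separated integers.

start (4,-2,1) = (f(1,0),f(0,1),f(1,1))
replace slot 3: 2·(4+(-2)) − 1 = 3 → (4,-2,3)

4,-2,3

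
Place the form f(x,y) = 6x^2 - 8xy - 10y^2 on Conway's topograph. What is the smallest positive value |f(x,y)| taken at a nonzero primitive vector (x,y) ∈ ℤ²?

descent: ρ → (-10,8,6)  [lands on river]
river: ρ → (6,16,-2)
river: ρ → (-2,16,6)
river: ρ → (6,8,-10)
river: ρ → (-10,12,4)
river: ρ → (4,12,-10)
closes: descent 1, river 6
min |a| on river = 2

2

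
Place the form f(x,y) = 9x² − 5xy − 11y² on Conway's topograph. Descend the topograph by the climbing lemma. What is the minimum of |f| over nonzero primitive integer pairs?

descent: ρ → (-11,5,9)  [lands on river]
river: ρ → (9,13,-7)
river: ρ → (-7,15,7)
river: ρ → (7,13,-9)
river: ρ → (-9,5,11)
river: ρ → (11,17,-3)
river: ρ → (-3,19,5)
river: ρ → (5,11,-15)
river: ρ → (-15,19,1)
river: ρ → (1,19,-15)
river: ρ → (-15,11,5)
river: ρ → (5,19,-3)
river: ρ → (-3,17,11)
river: ρ → (11,5,-9)
river: ρ → (-9,13,7)
river: ρ → (7,15,-7)
river: ρ → (-7,13,9)
river: ρ → (9,5,-11)
river: ρ → (-11,17,3)
river: ρ → (3,19,-5)
river: ρ → (-5,11,15)
river: ρ → (15,19,-1)
river: ρ → (-1,19,15)
river: ρ → (15,11,-5)
river: ρ → (-5,19,3)
river: ρ → (3,17,-11)
closes: descent 1, river 26
min |a| on river = 1

1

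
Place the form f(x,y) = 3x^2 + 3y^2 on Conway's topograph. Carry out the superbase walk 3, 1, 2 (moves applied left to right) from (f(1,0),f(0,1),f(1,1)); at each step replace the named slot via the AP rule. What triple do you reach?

start (3,3,6) = (f(1,0),f(0,1),f(1,1))
replace slot 3: 2·(3+3) − 6 = 6 → (3,3,6)
replace slot 1: 2·(3+6) − 3 = 15 → (15,3,6)
replace slot 2: 2·(15+6) − 3 = 39 → (15,39,6)

15,39,6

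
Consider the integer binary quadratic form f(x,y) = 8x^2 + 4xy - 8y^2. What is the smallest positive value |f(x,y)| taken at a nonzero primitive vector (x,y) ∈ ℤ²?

river: ρ → (-8,12,4)
river: ρ → (4,12,-8)
river: ρ → (-8,4,8)
river: ρ → (8,12,-4)
river: ρ → (-4,12,8)
river: ρ → (8,4,-8)
closes: descent 0, river 6
min |a| on river = 4

4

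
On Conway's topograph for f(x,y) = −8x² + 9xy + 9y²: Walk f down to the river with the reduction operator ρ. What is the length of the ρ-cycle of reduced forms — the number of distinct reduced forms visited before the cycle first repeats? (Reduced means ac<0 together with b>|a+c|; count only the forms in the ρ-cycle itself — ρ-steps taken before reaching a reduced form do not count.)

D = 369, ⌊√D⌋ = 19
river: ρ → (9,9,-8)
river: ρ → (-8,7,10)
river: ρ → (10,13,-5)
river: ρ → (-5,17,4)
river: ρ → (4,15,-9)
river: ρ → (-9,3,10)
river: ρ → (10,17,-2)
river: ρ → (-2,19,1)
river: ρ → (1,19,-2)
river: ρ → (-2,17,10)
river: ρ → (10,3,-9)
river: ρ → (-9,15,4)
river: ρ → (4,17,-5)
river: ρ → (-5,13,10)
river: ρ → (10,7,-8)
river: ρ → (-8,9,9)
ρ-cycle length = 16 (tail of 0 descent steps not counted)

16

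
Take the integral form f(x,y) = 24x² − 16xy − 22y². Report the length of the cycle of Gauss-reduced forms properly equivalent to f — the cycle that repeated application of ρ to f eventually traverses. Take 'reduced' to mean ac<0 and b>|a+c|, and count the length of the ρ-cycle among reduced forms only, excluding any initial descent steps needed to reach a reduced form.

D = 2368, ⌊√D⌋ = 48
descent: ρ → (-22,16,24)  [lands on river]
river: ρ → (24,32,-14)
river: ρ → (-14,24,32)
river: ρ → (32,40,-6)
river: ρ → (-6,44,18)
river: ρ → (18,28,-22)
ρ-cycle length = 6 (tail of 1 descent step not counted)

6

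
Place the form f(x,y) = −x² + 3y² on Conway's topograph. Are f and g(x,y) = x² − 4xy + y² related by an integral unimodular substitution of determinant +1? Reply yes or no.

D₁ = 12, D₂ = 12
river cycle of f (length 2): (-1, 2, 2), (2, 2, -1)
river cycle of g (length 2): (1, 2, -2), (-2, 2, 1)
cycles differ ⇒ inequivalent

no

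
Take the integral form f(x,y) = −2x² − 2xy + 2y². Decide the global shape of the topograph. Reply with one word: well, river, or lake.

D = b²−4ac = (-2)² − 4·(-2)·2 = 20
D > 0 non-square ⇒ indefinite ⇒ periodic river

river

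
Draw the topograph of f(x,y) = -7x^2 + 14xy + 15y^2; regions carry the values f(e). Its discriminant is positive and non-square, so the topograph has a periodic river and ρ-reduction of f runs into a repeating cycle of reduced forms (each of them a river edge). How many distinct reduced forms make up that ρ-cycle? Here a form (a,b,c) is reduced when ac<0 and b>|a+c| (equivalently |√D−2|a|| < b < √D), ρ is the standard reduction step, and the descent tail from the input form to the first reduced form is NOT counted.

D = 616, ⌊√D⌋ = 24
river: ρ → (15,16,-6)
river: ρ → (-6,20,9)
river: ρ → (9,16,-10)
river: ρ → (-10,24,1)
river: ρ → (1,24,-10)
river: ρ → (-10,16,9)
river: ρ → (9,20,-6)
river: ρ → (-6,16,15)
river: ρ → (15,14,-7)
river: ρ → (-7,14,15)
ρ-cycle length = 10 (tail of 0 descent steps not counted)

10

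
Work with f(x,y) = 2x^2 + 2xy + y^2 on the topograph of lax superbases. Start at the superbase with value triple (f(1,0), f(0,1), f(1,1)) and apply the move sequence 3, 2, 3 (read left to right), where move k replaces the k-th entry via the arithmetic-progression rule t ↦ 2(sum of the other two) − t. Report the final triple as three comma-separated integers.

start (2,1,5) = (f(1,0),f(0,1),f(1,1))
replace slot 3: 2·(2+1) − 5 = 1 → (2,1,1)
replace slot 2: 2·(2+1) − 1 = 5 → (2,5,1)
replace slot 3: 2·(2+5) − 1 = 13 → (2,5,13)

2,5,13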